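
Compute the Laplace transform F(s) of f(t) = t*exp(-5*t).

F(s) = (s + 5)^(-2)

L{e^(-5t)} = 1/(s + 5).
Then apply L{t·g(t)} = -d/ds[G(s)] with G(s) = 1/(s + 5):
differentiating 1 time and applying the sign gives (s + 5)^(-2).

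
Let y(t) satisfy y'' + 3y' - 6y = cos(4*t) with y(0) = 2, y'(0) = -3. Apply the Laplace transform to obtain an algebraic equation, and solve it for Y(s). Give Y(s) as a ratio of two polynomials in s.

Take the Laplace transform of both sides.
Using L{y''} = s^2 Y - s·y(0) - y'(0) and L{y'} = sY - y(0), with y(0) = 2, y'(0) = -3, the left side becomes (s^2 + 3*s - 6)Y - (2*s + 3).
The right side is L{cos(4*t)} = s/(s^2 + 16).
So (s^2 + 3*s - 6)Y = s/(s^2 + 16) + (2*s + 3).
Isolate Y and clear denominators.

Y(s) = (2*s^3 + 3*s^2 + 33*s + 48)/(s^4 + 3*s^3 + 10*s^2 + 48*s - 96)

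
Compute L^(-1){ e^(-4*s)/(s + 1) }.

Heaviside(t - 4)*(exp(-t + 4))

The factor e^(-4s) signals a time shift by c = 4 (second shifting theorem).
L{e^(-t)} = 1/(s + 1), so L^-1{1/(s + 1)} = e^(-t).
Hence the inverse is u(t - 4) times that function evaluated at t - 4.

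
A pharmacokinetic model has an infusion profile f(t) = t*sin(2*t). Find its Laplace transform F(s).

L{sin(2t)} = 2/(s^2 + 4).
Then apply L{t·g(t)} = -d/ds[G(s)] with G(s) = 2/(s^2 + 4):
differentiating 1 time and applying the sign gives 4*s/(s^2 + 4)^2.

F(s) = 4*s/(s^2 + 4)^2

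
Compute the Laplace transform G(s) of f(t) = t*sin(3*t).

G(s) = 6*s/(s^2 + 9)^2

L{sin(3t)} = 3/(s^2 + 9).
Then apply L{t·g(t)} = -d/ds[H(s)] with H(s) = 3/(s^2 + 9):
differentiating 1 time and applying the sign gives 6*s/(s^2 + 9)^2.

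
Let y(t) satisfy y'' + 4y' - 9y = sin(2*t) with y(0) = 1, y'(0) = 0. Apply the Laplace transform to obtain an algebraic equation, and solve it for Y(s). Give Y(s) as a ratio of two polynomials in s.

Y(s) = (s^3 + 4*s^2 + 4*s + 18)/(s^4 + 4*s^3 - 5*s^2 + 16*s - 36)

Transform both sides with L{·}.
The derivative rules (L{y''} = s^2 Y - s·y(0) - y'(0) and L{y'} = sY - y(0), with y(0) = 1, y'(0) = 0) turn the left side into (s^2 + 4*s - 9)Y - (s + 4).
The right side is L{sin(2*t)} = 2/(s^2 + 4).
So (s^2 + 4*s - 9)Y = 2/(s^2 + 4) + (s + 4).
Isolate Y and clear denominators.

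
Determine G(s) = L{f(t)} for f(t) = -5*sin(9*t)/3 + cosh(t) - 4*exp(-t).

Apply the Laplace transform termwise.
L{cosh(t)} = s/(s^2 - 1); (-5/3)·[L{sin(9t)} = 9/(s^2 + 81)]; (-4)·[L{e^(-t)} = 1/(s + 1)].

G(s) = s/(s^2 - 1) - 15/(s^2 + 81) - 4/(s + 1)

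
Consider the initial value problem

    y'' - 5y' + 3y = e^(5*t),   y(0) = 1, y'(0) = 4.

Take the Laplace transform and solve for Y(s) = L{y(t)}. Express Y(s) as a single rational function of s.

Y(s) = (s^2 - 6*s + 6)/(s^3 - 10*s^2 + 28*s - 15)

Take the Laplace transform of both sides.
Using L{y''} = s^2 Y - s·y(0) - y'(0) and L{y'} = sY - y(0), with y(0) = 1, y'(0) = 4, the left side becomes (s^2 - 5*s + 3)Y - (s - 1).
The right side is L{e^(5*t)} = 1/(s - 5).
So (s^2 - 5*s + 3)Y = 1/(s - 5) + (s - 1).
Divide through and combine into a single rational function.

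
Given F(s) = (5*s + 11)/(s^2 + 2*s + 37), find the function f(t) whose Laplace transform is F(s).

Complete the square in the denominator: s^2 + 2*s + 37 = (s + 1)^2 + 6^2.
Split the numerator to match: 5*s + 11 = 5·(s + 1) + 1·6.
Invert each term: 5·(s + 1)/((s + 1)^2 + 36) ↔ 5e^(-t)cos(6t); 1·6/((s + 1)^2 + 36) ↔ e^(-t)sin(6t).

f(t) = exp(-t)*sin(6*t) + 5*exp(-t)*cos(6*t)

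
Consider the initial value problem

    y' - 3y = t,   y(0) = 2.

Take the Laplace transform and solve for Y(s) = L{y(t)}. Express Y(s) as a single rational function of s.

Apply the Laplace transform to the equation.
With L{y'} = sY - y(0) = sY - 2: the LHS transforms to (s - 3)Y - (2).
The right side is L{t} = s^(-2).
So (s - 3)Y = s^(-2) + (2).
Solve for Y(s) and write it as one ratio of polynomials.

Y(s) = (2*s^2 + 1)/(s^3 - 3*s^2)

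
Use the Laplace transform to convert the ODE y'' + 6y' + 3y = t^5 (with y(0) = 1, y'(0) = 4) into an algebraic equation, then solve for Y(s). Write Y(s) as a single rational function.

Y(s) = (s^7 + 10*s^6 + 120)/(s^8 + 6*s^7 + 3*s^6)

Apply the Laplace transform to the equation.
With L{y''} = s^2 Y - s·y(0) - y'(0) and L{y'} = sY - y(0), with y(0) = 1, y'(0) = 4: the LHS transforms to (s^2 + 6*s + 3)Y - (s + 10).
The right side is L{t^5} = 120/s^6.
So (s^2 + 6*s + 3)Y = 120/s^6 + (s + 10).
Isolate Y and clear denominators.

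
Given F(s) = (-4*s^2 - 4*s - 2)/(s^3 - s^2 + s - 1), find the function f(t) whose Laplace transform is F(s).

Factor the denominator: s^3 - s^2 + s - 1 = (s - 1)*(s^2 + 1).
Partial fraction decomposition gives [-5/(s - 1)] + [s/(s^2 + 1)] + [-3/(s^2 + 1)].
Invert each term: -5/(s - 1) ↔ -5e^(t); 1·s/(s^2 + 1) ↔ cos(t); -3·1/(s^2 + 1) ↔ -3sin(t).

f(t) = -5*exp(t) - 3*sin(t) + cos(t)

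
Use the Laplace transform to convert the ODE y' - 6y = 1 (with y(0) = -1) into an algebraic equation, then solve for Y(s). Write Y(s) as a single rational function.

Laplace-transform each side.
Using L{y'} = sY - y(0) = sY - (-1), the left side becomes (s - 6)Y - (-1).
The right side is L{1} = 1/s.
So (s - 6)Y = 1/s + (-1).
Isolate Y and clear denominators.

Y(s) = (-s + 1)/(s^2 - 6*s)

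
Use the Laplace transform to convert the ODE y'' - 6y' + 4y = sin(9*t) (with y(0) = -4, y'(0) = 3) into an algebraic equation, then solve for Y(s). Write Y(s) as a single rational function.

Y(s) = (-4*s^3 + 27*s^2 - 324*s + 2196)/(s^4 - 6*s^3 + 85*s^2 - 486*s + 324)

Take the Laplace transform of both sides.
Using L{y''} = s^2 Y - s·y(0) - y'(0) and L{y'} = sY - y(0), with y(0) = -4, y'(0) = 3, the left side becomes (s^2 - 6*s + 4)Y - (-4*s + 27).
The right side is L{sin(9*t)} = 9/(s^2 + 81).
So (s^2 - 6*s + 4)Y = 9/(s^2 + 81) + (-4*s + 27).
Divide through and combine into a single rational function.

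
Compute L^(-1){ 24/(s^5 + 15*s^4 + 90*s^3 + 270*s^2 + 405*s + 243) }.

Rewrite the denominator: s^5 + 15*s^4 + 90*s^3 + 270*s^2 + 405*s + 243 = (s + 3)^5.
The form in (s + 3) signals a first-shifting-theorem factor e^(-3t).
Since L{t^4} = 4!/s^5 = 24/s^5, the inverse is t^4*e^(-3*t).

t^4*exp(-3*t)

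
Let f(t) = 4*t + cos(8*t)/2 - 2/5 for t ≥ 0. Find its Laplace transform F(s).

The transform is linear, so treat each term independently.
L{-2/5} = (-2/5)/s; (1/2)·[L{cos(8t)} = s/(s^2 + 64)]; (4)·[L{t} = 1!/s^2 = 1/s^2].

F(s) = s/(2*(s^2 + 64)) - 2/(5*s) + 4/s^2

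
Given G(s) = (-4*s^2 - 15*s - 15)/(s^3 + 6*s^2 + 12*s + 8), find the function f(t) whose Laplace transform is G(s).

Factor the denominator: s^3 + 6*s^2 + 12*s + 8 = (s + 2)^3.
Partial fraction decomposition gives [-4/(s + 2)] + [(s + 2)^(-2)] + [-1/(s + 2)^3].
Invert each term: -4/(s + 2) ↔ -4e^(-2t); 1/(s + 2)^2 ↔ t·e^(-2t); -1/(s + 2)^3 ↔ (-1/2)t^2·e^(-2t).

f(t) = -t^2*exp(-2*t)/2 + t*exp(-2*t) - 4*exp(-2*t)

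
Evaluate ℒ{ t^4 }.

24/s^5

L{t^4} = 4!/s^5 = 24/s^5.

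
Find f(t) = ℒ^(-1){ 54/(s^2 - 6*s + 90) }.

f(t) = 6*exp(3*t)*sin(9*t)

Rewrite the denominator: s^2 - 6*s + 90 = (s - 3)^2 + 81.
The form in (s - 3) signals a first-shifting-theorem factor e^(3t).
Since L{sin(9t)} = 9/(s^2 + 81), the inverse is e^(3*t)*sin(9*t), scaled by 6.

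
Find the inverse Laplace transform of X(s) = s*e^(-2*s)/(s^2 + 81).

The factor e^(-2s) signals a time shift by c = 2 (second shifting theorem).
L{cos(9t)} = s/(s^2 + 81), so L^-1{s/(s^2 + 81)} = cos(9*t).
Hence the inverse is u(t - 2) times that function evaluated at t - 2.

Heaviside(t - 2)*(cos(9*t - 18))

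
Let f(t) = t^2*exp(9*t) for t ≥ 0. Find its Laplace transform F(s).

F(s) = 2/(s - 9)^3

L{e^(9t)} = 1/(s - 9).
Then apply L{t^2·g(t)} = (-1)^2 d^2/ds^2[G(s)] with G(s) = 1/(s - 9):
differentiating 2 times and applying the sign gives 2/(s - 9)^3.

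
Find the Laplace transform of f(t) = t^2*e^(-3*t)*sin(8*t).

L{sin(8t)} = 8/(s^2 + 64).
Multiplying by e^(-3t) shifts s → s + 3, so L{e^(-3*t)*sin(8*t)} = 8/((s + 3)^2 + 64).
Then apply L{t^2·g(t)} = (-1)^2 d^2/ds^2[G(s)] with G(s) = 8/((s + 3)^2 + 64):
differentiating 2 times and applying the sign gives 16*(3*s^2 + 18*s - 37)/(s^2 + 6*s + 73)^3.

16*(3*s^2 + 18*s - 37)/(s^2 + 6*s + 73)^3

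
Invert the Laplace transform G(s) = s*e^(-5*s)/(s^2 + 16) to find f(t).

f(t) = Heaviside(t - 5)*(cos(4*t - 20))

The factor e^(-5s) signals a time shift by c = 5 (second shifting theorem).
L{cos(4t)} = s/(s^2 + 16), so L^-1{s/(s^2 + 16)} = cos(4*t).
Hence the inverse is u(t - 5) times that function evaluated at t - 5.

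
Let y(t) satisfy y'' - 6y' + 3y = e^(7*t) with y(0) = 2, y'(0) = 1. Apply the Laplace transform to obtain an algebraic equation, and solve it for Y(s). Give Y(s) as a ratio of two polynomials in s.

Y(s) = (2*s^2 - 25*s + 78)/(s^3 - 13*s^2 + 45*s - 21)

Apply the Laplace transform to the equation.
The derivative rules (L{y''} = s^2 Y - s·y(0) - y'(0) and L{y'} = sY - y(0), with y(0) = 2, y'(0) = 1) turn the left side into (s^2 - 6*s + 3)Y - (2*s - 11).
The right side is L{e^(7*t)} = 1/(s - 7).
So (s^2 - 6*s + 3)Y = 1/(s - 7) + (2*s - 11).
Divide through and combine into a single rational function.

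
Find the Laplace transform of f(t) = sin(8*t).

L{sin(8t)} = 8/(s^2 + 64).

8/(s^2 + 64)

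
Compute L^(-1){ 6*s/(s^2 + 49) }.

Since L{cos(7t)} = s/(s^2 + 49), the inverse is cos(7*t), scaled by 6.

6*cos(7*t)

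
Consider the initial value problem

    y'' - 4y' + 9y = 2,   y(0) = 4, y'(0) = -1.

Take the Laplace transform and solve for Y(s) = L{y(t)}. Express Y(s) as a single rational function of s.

Take the Laplace transform of both sides.
Using L{y''} = s^2 Y - s·y(0) - y'(0) and L{y'} = sY - y(0), with y(0) = 4, y'(0) = -1, the left side becomes (s^2 - 4*s + 9)Y - (4*s - 17).
The right side is L{2} = 2/s.
So (s^2 - 4*s + 9)Y = 2/s + (4*s - 17).
Solve for Y(s) and write it as one ratio of polynomials.

Y(s) = (4*s^2 - 17*s + 2)/(s^3 - 4*s^2 + 9*s)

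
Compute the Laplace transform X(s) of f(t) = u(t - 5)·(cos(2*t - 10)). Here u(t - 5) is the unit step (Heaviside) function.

X(s) = s*exp(-5*s)/(s^2 + 4)

By the second shifting theorem, L{u(t - c)·g(t - c)} = e^(-cs)·G(s) with c = 5 and G(s) = L{g(t)}.
L{cos(2t)} = s/(s^2 + 4).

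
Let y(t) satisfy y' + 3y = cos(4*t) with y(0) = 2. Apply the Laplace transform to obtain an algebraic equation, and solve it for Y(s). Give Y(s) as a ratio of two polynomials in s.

Apply the Laplace transform to the equation.
The derivative rules (L{y'} = sY - y(0) = sY - 2) turn the left side into (s + 3)Y - (2).
The right side is L{cos(4*t)} = s/(s^2 + 16).
So (s + 3)Y = s/(s^2 + 16) + (2).
Divide through and combine into a single rational function.

Y(s) = (2*s^2 + s + 32)/(s^3 + 3*s^2 + 16*s + 48)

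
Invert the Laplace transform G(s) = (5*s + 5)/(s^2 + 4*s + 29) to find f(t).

f(t) = -exp(-2*t)*sin(5*t) + 5*exp(-2*t)*cos(5*t)

Complete the square in the denominator: s^2 + 4*s + 29 = (s + 2)^2 + 5^2.
Split the numerator to match: 5*s + 5 = 5·(s + 2) - 1·5.
Invert each term: 5·(s + 2)/((s + 2)^2 + 25) ↔ 5e^(-2t)cos(5t); -1·5/((s + 2)^2 + 25) ↔ -e^(-2t)sin(5t).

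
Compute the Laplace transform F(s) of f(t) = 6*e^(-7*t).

F(s) = 6/(s + 7)

L{6} = 6/s.
By the first shifting theorem, multiplying by e^(-7t) replaces s with s + 7.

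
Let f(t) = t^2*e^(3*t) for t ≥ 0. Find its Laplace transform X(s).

L{e^(3t)} = 1/(s - 3).
Then apply L{t^2·g(t)} = (-1)^2 d^2/ds^2[G(s)] with G(s) = 1/(s - 3):
differentiating 2 times and applying the sign gives 2/(s - 3)^3.

X(s) = 2/(s - 3)^3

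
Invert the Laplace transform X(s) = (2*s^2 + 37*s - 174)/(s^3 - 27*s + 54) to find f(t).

f(t) = -5*t*exp(3*t) + 6*exp(3*t) - 4*exp(-6*t)

Factor the denominator: s^3 - 27*s + 54 = (s - 3)^2*(s + 6).
Partial fraction decomposition gives [6/(s - 3)] + [-5/(s - 3)^2] + [-4/(s + 6)].
Invert each term: 6/(s - 3) ↔ 6e^(3t); -5/(s - 3)^2 ↔ -5t·e^(3t); -4/(s + 6) ↔ -4e^(-6t).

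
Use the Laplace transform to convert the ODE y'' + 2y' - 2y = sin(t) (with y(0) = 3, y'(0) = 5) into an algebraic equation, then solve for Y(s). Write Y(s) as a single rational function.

Y(s) = (3*s^3 + 11*s^2 + 3*s + 12)/(s^4 + 2*s^3 - s^2 + 2*s - 2)

Laplace-transform each side.
With L{y''} = s^2 Y - s·y(0) - y'(0) and L{y'} = sY - y(0), with y(0) = 3, y'(0) = 5: the LHS transforms to (s^2 + 2*s - 2)Y - (3*s + 11).
The right side is L{sin(t)} = 1/(s^2 + 1).
So (s^2 + 2*s - 2)Y = 1/(s^2 + 1) + (3*s + 11).
Solve for Y(s) and write it as one ratio of polynomials.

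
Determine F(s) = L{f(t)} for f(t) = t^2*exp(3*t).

F(s) = 2/(s - 3)^3

L{e^(3t)} = 1/(s - 3).
Then apply L{t^2·g(t)} = (-1)^2 d^2/ds^2[G(s)] with G(s) = 1/(s - 3):
differentiating 2 times and applying the sign gives 2/(s - 3)^3.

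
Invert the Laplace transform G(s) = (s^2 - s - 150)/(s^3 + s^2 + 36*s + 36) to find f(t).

Factor the denominator: s^3 + s^2 + 36*s + 36 = (s + 1)*(s^2 + 36).
Partial fraction decomposition gives [-4/(s + 1)] + [5*s/(s^2 + 36)] + [-6/(s^2 + 36)].
Invert each term: -4/(s + 1) ↔ -4e^(-t); 5·s/(s^2 + 36) ↔ 5cos(6t); -1·6/(s^2 + 36) ↔ -sin(6t).

f(t) = -sin(6*t) + 5*cos(6*t) - 4*exp(-t)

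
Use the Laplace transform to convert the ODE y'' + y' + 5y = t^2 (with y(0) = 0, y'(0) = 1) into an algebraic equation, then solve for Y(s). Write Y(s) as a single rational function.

Y(s) = (s^3 + 2)/(s^5 + s^4 + 5*s^3)

Laplace-transform each side.
Using L{y''} = s^2 Y - s·y(0) - y'(0) and L{y'} = sY - y(0), with y(0) = 0, y'(0) = 1, the left side becomes (s^2 + s + 5)Y - (1).
The right side is L{t^2} = 2/s^3.
So (s^2 + s + 5)Y = 2/s^3 + (1).
Divide through and combine into a single rational function.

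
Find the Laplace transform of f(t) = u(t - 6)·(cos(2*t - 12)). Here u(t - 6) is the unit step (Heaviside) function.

s*exp(-6*s)/(s^2 + 4)

By the second shifting theorem, L{u(t - c)·g(t - c)} = e^(-cs)·G(s) with c = 6 and G(s) = L{g(t)}.
L{cos(2t)} = s/(s^2 + 4).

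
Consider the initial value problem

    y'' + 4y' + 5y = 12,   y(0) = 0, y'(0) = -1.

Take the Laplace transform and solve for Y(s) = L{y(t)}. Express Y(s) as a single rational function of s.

Transform both sides with L{·}.
Using L{y''} = s^2 Y - s·y(0) - y'(0) and L{y'} = sY - y(0), with y(0) = 0, y'(0) = -1, the left side becomes (s^2 + 4*s + 5)Y - (-1).
The right side is L{12} = 12/s.
So (s^2 + 4*s + 5)Y = 12/s + (-1).
Divide through and combine into a single rational function.

Y(s) = (-s + 12)/(s^3 + 4*s^2 + 5*s)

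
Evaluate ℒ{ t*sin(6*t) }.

12*s/(s^2 + 36)^2

L{sin(6t)} = 6/(s^2 + 36).
Then apply L{t·g(t)} = -d/ds[G(s)] with G(s) = 6/(s^2 + 36):
differentiating 1 time and applying the sign gives 12*s/(s^2 + 36)^2.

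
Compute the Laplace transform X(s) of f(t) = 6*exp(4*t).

L{6} = 6/s.
By the first shifting theorem, multiplying by e^(4t) replaces s with s - 4.

X(s) = 6/(s - 4)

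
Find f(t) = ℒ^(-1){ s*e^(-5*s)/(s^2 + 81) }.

f(t) = Heaviside(t - 5)*(cos(9*t - 45))

The factor e^(-5s) signals a time shift by c = 5 (second shifting theorem).
L{cos(9t)} = s/(s^2 + 81), so L^-1{s/(s^2 + 81)} = cos(9*t).
Hence the inverse is u(t - 5) times that function evaluated at t - 5.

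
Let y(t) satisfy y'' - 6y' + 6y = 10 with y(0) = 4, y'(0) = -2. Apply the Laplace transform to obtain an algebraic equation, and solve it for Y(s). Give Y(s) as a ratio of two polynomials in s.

Apply the Laplace transform to the equation.
The derivative rules (L{y''} = s^2 Y - s·y(0) - y'(0) and L{y'} = sY - y(0), with y(0) = 4, y'(0) = -2) turn the left side into (s^2 - 6*s + 6)Y - (4*s - 26).
The right side is L{10} = 10/s.
So (s^2 - 6*s + 6)Y = 10/s + (4*s - 26).
Divide through and combine into a single rational function.

Y(s) = (4*s^2 - 26*s + 10)/(s^3 - 6*s^2 + 6*s)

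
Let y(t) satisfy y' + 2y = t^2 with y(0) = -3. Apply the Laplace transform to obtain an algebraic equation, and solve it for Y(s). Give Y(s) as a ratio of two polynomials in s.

Laplace-transform each side.
Using L{y'} = sY - y(0) = sY - (-3), the left side becomes (s + 2)Y - (-3).
The right side is L{t^2} = 2/s^3.
So (s + 2)Y = 2/s^3 + (-3).
Solve for Y(s) and write it as one ratio of polynomials.

Y(s) = (-3*s^3 + 2)/(s^4 + 2*s^3)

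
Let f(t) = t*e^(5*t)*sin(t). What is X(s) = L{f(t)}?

L{sin(t)} = 1/(s^2 + 1).
Multiplying by e^(5t) shifts s → s - 5, so L{e^(5*t)*sin(t)} = 1/((s - 5)^2 + 1).
Then apply L{t·g(t)} = -d/ds[G(s)] with G(s) = 1/((s - 5)^2 + 1):
differentiating 1 time and applying the sign gives 2*(s - 5)/(s^2 - 10*s + 26)^2.

X(s) = 2*(s - 5)/(s^2 - 10*s + 26)^2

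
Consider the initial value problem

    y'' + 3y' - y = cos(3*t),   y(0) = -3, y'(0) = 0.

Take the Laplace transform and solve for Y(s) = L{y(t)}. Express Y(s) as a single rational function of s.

Take the Laplace transform of both sides.
Using L{y''} = s^2 Y - s·y(0) - y'(0) and L{y'} = sY - y(0), with y(0) = -3, y'(0) = 0, the left side becomes (s^2 + 3*s - 1)Y - (-3*s - 9).
The right side is L{cos(3*t)} = s/(s^2 + 9).
So (s^2 + 3*s - 1)Y = s/(s^2 + 9) + (-3*s - 9).
Divide through and combine into a single rational function.

Y(s) = (-3*s^3 - 9*s^2 - 26*s - 81)/(s^4 + 3*s^3 + 8*s^2 + 27*s - 9)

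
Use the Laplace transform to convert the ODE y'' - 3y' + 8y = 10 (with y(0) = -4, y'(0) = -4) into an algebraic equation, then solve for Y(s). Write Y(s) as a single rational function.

Transform both sides with L{·}.
With L{y''} = s^2 Y - s·y(0) - y'(0) and L{y'} = sY - y(0), with y(0) = -4, y'(0) = -4: the LHS transforms to (s^2 - 3*s + 8)Y - (-4*s + 8).
The right side is L{10} = 10/s.
So (s^2 - 3*s + 8)Y = 10/s + (-4*s + 8).
Solve for Y(s) and write it as one ratio of polynomials.

Y(s) = (-4*s^2 + 8*s + 10)/(s^3 - 3*s^2 + 8*s)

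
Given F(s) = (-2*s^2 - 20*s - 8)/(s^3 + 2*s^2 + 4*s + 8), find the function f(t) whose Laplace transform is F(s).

f(t) = -5*sin(2*t) - 5*cos(2*t) + 3*exp(-2*t)

Factor the denominator: s^3 + 2*s^2 + 4*s + 8 = (s + 2)*(s^2 + 4).
Partial fraction decomposition gives [3/(s + 2)] + [-5*s/(s^2 + 4)] + [-10/(s^2 + 4)].
Invert each term: 3/(s + 2) ↔ 3e^(-2t); -5·s/(s^2 + 4) ↔ -5cos(2t); -5·2/(s^2 + 4) ↔ -5sin(2t).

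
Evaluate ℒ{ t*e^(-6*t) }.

(s + 6)^(-2)

L{e^(-6t)} = 1/(s + 6).
Then apply L{t·g(t)} = -d/ds[G(s)] with G(s) = 1/(s + 6):
differentiating 1 time and applying the sign gives (s + 6)^(-2).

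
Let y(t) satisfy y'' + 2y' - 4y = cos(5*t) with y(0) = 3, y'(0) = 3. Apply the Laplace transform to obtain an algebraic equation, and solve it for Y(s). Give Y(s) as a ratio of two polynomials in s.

Laplace-transform each side.
The derivative rules (L{y''} = s^2 Y - s·y(0) - y'(0) and L{y'} = sY - y(0), with y(0) = 3, y'(0) = 3) turn the left side into (s^2 + 2*s - 4)Y - (3*s + 9).
The right side is L{cos(5*t)} = s/(s^2 + 25).
So (s^2 + 2*s - 4)Y = s/(s^2 + 25) + (3*s + 9).
Solve for Y(s) and write it as one ratio of polynomials.

Y(s) = (3*s^3 + 9*s^2 + 76*s + 225)/(s^4 + 2*s^3 + 21*s^2 + 50*s - 100)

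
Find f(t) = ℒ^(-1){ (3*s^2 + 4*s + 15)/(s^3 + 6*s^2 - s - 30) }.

f(t) = exp(2*t) - 3*exp(-3*t) + 5*exp(-5*t)

Factor the denominator: s^3 + 6*s^2 - s - 30 = (s - 2)*(s + 3)*(s + 5).
Partial fraction decomposition gives [5/(s + 5)] + [-3/(s + 3)] + [1/(s - 2)].
Invert each term: 5/(s + 5) ↔ 5e^(-5t); -3/(s + 3) ↔ -3e^(-3t); 1/(s - 2) ↔ e^(2t).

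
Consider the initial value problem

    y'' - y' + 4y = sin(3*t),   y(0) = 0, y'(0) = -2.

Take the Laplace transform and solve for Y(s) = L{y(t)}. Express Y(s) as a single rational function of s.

Apply the Laplace transform to the equation.
The derivative rules (L{y''} = s^2 Y - s·y(0) - y'(0) and L{y'} = sY - y(0), with y(0) = 0, y'(0) = -2) turn the left side into (s^2 - s + 4)Y - (-2).
The right side is L{sin(3*t)} = 3/(s^2 + 9).
So (s^2 - s + 4)Y = 3/(s^2 + 9) + (-2).
Divide through and combine into a single rational function.

Y(s) = (-2*s^2 - 15)/(s^4 - s^3 + 13*s^2 - 9*s + 36)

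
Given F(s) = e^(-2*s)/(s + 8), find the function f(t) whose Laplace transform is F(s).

f(t) = Heaviside(t - 2)*(exp(-8*t + 16))

The factor e^(-2s) signals a time shift by c = 2 (second shifting theorem).
L{e^(-8t)} = 1/(s + 8), so L^-1{1/(s + 8)} = e^(-8*t).
Hence the inverse is u(t - 2) times that function evaluated at t - 2.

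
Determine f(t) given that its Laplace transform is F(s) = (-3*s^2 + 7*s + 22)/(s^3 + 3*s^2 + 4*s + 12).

f(t) = 5*sin(2*t) - cos(2*t) - 2*exp(-3*t)

Factor the denominator: s^3 + 3*s^2 + 4*s + 12 = (s + 3)*(s^2 + 4).
Partial fraction decomposition gives [-2/(s + 3)] + [-s/(s^2 + 4)] + [10/(s^2 + 4)].
Invert each term: -2/(s + 3) ↔ -2e^(-3t); -1·s/(s^2 + 4) ↔ -cos(2t); 5·2/(s^2 + 4) ↔ 5sin(2t).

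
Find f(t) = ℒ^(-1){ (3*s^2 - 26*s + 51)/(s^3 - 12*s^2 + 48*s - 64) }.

f(t) = -5*t^2*exp(4*t)/2 - 2*t*exp(4*t) + 3*exp(4*t)

Factor the denominator: s^3 - 12*s^2 + 48*s - 64 = (s - 4)^3.
Partial fraction decomposition gives [3/(s - 4)] + [-2/(s - 4)^2] + [-5/(s - 4)^3].
Invert each term: 3/(s - 4) ↔ 3e^(4t); -2/(s - 4)^2 ↔ -2t·e^(4t); -5/(s - 4)^3 ↔ (-5/2)t^2·e^(4t).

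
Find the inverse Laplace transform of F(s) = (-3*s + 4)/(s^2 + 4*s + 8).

Complete the square in the denominator: s^2 + 4*s + 8 = (s + 2)^2 + 2^2.
Split the numerator to match: -3*s + 4 = -3·(s + 2) + 5·2.
Invert each term: -3·(s + 2)/((s + 2)^2 + 4) ↔ -3e^(-2t)cos(2t); 5·2/((s + 2)^2 + 4) ↔ 5e^(-2t)sin(2t).

5*exp(-2*t)*sin(2*t) - 3*exp(-2*t)*cos(2*t)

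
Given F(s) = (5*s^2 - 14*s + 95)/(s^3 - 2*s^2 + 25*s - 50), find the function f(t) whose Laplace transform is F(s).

f(t) = 3*exp(2*t) - 2*sin(5*t) + 2*cos(5*t)

Factor the denominator: s^3 - 2*s^2 + 25*s - 50 = (s - 2)*(s^2 + 25).
Partial fraction decomposition gives [3/(s - 2)] + [2*s/(s^2 + 25)] + [-10/(s^2 + 25)].
Invert each term: 3/(s - 2) ↔ 3e^(2t); 2·s/(s^2 + 25) ↔ 2cos(5t); -2·5/(s^2 + 25) ↔ -2sin(5t).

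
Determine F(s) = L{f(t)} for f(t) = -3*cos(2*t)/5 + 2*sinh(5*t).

F(s) = -3*s/(5*(s^2 + 4)) + 10/(s^2 - 25)

The transform is linear, so treat each term independently.
(-3/5)·[L{cos(2t)} = s/(s^2 + 4)]; (2)·[L{sinh(5t)} = 5/(s^2 - 25)].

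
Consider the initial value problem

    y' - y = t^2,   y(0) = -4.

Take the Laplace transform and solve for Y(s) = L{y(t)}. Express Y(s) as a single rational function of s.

Transform both sides with L{·}.
The derivative rules (L{y'} = sY - y(0) = sY - (-4)) turn the left side into (s - 1)Y - (-4).
The right side is L{t^2} = 2/s^3.
So (s - 1)Y = 2/s^3 + (-4).
Solve for Y(s) and write it as one ratio of polynomials.

Y(s) = (-4*s^3 + 2)/(s^4 - s^3)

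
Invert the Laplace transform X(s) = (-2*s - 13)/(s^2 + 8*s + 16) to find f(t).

Factor the denominator: s^2 + 8*s + 16 = (s + 4)^2.
Partial fraction decomposition gives [-2/(s + 4)] + [-5/(s + 4)^2].
Invert each term: -2/(s + 4) ↔ -2e^(-4t); -5/(s + 4)^2 ↔ -5t·e^(-4t).

f(t) = -5*t*exp(-4*t) - 2*exp(-4*t)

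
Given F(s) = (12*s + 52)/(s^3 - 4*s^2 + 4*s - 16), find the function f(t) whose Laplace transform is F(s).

Factor the denominator: s^3 - 4*s^2 + 4*s - 16 = (s - 4)*(s^2 + 4).
Partial fraction decomposition gives [5/(s - 4)] + [-5*s/(s^2 + 4)] + [-8/(s^2 + 4)].
Invert each term: 5/(s - 4) ↔ 5e^(4t); -5·s/(s^2 + 4) ↔ -5cos(2t); -4·2/(s^2 + 4) ↔ -4sin(2t).

f(t) = 5*exp(4*t) - 4*sin(2*t) - 5*cos(2*t)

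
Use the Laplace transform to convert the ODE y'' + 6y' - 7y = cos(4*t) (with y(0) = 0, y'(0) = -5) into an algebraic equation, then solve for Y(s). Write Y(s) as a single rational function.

Transform both sides with L{·}.
With L{y''} = s^2 Y - s·y(0) - y'(0) and L{y'} = sY - y(0), with y(0) = 0, y'(0) = -5: the LHS transforms to (s^2 + 6*s - 7)Y - (-5).
The right side is L{cos(4*t)} = s/(s^2 + 16).
So (s^2 + 6*s - 7)Y = s/(s^2 + 16) + (-5).
Solve for Y(s) and write it as one ratio of polynomials.

Y(s) = (-5*s^2 + s - 80)/(s^4 + 6*s^3 + 9*s^2 + 96*s - 112)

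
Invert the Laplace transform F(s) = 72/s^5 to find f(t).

Since L{t^4} = 4!/s^5 = 24/s^5, the inverse is t^4, scaled by 3.

f(t) = 3*t^4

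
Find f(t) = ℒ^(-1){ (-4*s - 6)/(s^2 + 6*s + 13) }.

Complete the square in the denominator: s^2 + 6*s + 13 = (s + 3)^2 + 2^2.
Split the numerator to match: -4*s - 6 = -4·(s + 3) + 3·2.
Invert each term: -4·(s + 3)/((s + 3)^2 + 4) ↔ -4e^(-3t)cos(2t); 3·2/((s + 3)^2 + 4) ↔ 3e^(-3t)sin(2t).

f(t) = 3*exp(-3*t)*sin(2*t) - 4*exp(-3*t)*cos(2*t)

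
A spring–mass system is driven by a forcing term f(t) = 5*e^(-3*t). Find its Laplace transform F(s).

L{5} = 5/s.
By the first shifting theorem, multiplying by e^(-3t) replaces s with s + 3.

F(s) = 5/(s + 3)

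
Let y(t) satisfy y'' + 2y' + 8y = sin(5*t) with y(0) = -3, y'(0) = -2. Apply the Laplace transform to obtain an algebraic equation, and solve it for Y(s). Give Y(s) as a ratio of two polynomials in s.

Y(s) = (-3*s^3 - 8*s^2 - 75*s - 195)/(s^4 + 2*s^3 + 33*s^2 + 50*s + 200)

Transform both sides with L{·}.
Using L{y''} = s^2 Y - s·y(0) - y'(0) and L{y'} = sY - y(0), with y(0) = -3, y'(0) = -2, the left side becomes (s^2 + 2*s + 8)Y - (-3*s - 8).
The right side is L{sin(5*t)} = 5/(s^2 + 25).
So (s^2 + 2*s + 8)Y = 5/(s^2 + 25) + (-3*s - 8).
Divide through and combine into a single rational function.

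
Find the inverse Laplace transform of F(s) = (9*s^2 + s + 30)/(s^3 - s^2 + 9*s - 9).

4*exp(t) + 2*sin(3*t) + 5*cos(3*t)

Factor the denominator: s^3 - s^2 + 9*s - 9 = (s - 1)*(s^2 + 9).
Partial fraction decomposition gives [4/(s - 1)] + [5*s/(s^2 + 9)] + [6/(s^2 + 9)].
Invert each term: 4/(s - 1) ↔ 4e^(t); 5·s/(s^2 + 9) ↔ 5cos(3t); 2·3/(s^2 + 9) ↔ 2sin(3t).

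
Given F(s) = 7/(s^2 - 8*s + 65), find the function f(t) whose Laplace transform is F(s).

Rewrite the denominator: s^2 - 8*s + 65 = (s - 4)^2 + 49.
The form in (s - 4) signals a first-shifting-theorem factor e^(4t).
Since L{sin(7t)} = 7/(s^2 + 49), the inverse is e^(4*t)*sin(7*t).

f(t) = exp(4*t)*sin(7*t)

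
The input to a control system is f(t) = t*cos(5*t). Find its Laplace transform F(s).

F(s) = (s - 5)*(s + 5)/(s^2 + 25)^2

L{cos(5t)} = s/(s^2 + 25).
Then apply L{t·g(t)} = -d/ds[G(s)] with G(s) = s/(s^2 + 25):
differentiating 1 time and applying the sign gives (s - 5)*(s + 5)/(s^2 + 25)^2.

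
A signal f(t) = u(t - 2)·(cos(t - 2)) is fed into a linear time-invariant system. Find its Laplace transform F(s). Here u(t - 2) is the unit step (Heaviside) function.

F(s) = s*exp(-2*s)/(s^2 + 1)

By the second shifting theorem, L{u(t - c)·g(t - c)} = e^(-cs)·G(s) with c = 2 and G(s) = L{g(t)}.
L{cos(t)} = s/(s^2 + 1).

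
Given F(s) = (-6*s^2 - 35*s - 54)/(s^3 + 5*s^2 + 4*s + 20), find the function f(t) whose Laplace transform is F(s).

f(t) = -5*sin(2*t) - 5*cos(2*t) - exp(-5*t)

Factor the denominator: s^3 + 5*s^2 + 4*s + 20 = (s + 5)*(s^2 + 4).
Partial fraction decomposition gives [-1/(s + 5)] + [-5*s/(s^2 + 4)] + [-10/(s^2 + 4)].
Invert each term: -1/(s + 5) ↔ -e^(-5t); -5·s/(s^2 + 4) ↔ -5cos(2t); -5·2/(s^2 + 4) ↔ -5sin(2t).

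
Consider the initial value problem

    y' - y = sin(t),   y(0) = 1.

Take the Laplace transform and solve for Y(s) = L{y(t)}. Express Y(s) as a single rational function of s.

Y(s) = (s^2 + 2)/(s^3 - s^2 + s - 1)

Laplace-transform each side.
Using L{y'} = sY - y(0) = sY - 1, the left side becomes (s - 1)Y - (1).
The right side is L{sin(t)} = 1/(s^2 + 1).
So (s - 1)Y = 1/(s^2 + 1) + (1).
Divide through and combine into a single rational function.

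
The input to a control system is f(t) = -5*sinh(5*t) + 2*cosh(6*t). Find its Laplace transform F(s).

The transform is linear, so treat each term independently.
(2)·[L{cosh(6t)} = s/(s^2 - 36)]; (-5)·[L{sinh(5t)} = 5/(s^2 - 25)].

F(s) = 2*s/(s^2 - 36) - 25/(s^2 - 25)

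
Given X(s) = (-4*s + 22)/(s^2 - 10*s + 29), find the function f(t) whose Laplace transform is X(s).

f(t) = exp(5*t)*sin(2*t) - 4*exp(5*t)*cos(2*t)

Complete the square in the denominator: s^2 - 10*s + 29 = (s - 5)^2 + 2^2.
Split the numerator to match: -4*s + 22 = -4·(s - 5) + 1·2.
Invert each term: -4·(s - 5)/((s - 5)^2 + 4) ↔ -4e^(5t)cos(2t); 1·2/((s - 5)^2 + 4) ↔ e^(5t)sin(2t).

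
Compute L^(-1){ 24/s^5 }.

Since L{t^4} = 4!/s^5 = 24/s^5, the inverse is t^4.

t^4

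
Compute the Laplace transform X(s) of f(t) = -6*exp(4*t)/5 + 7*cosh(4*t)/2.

X(s) = 7*s/(2*(s^2 - 16)) - 6/(5*(s - 4))

By linearity of the Laplace transform, transform each term separately.
(7/2)·[L{cosh(4t)} = s/(s^2 - 16)]; (-6/5)·[L{e^(4t)} = 1/(s - 4)].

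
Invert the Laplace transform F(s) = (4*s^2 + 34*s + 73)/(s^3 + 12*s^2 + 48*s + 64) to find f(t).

Factor the denominator: s^3 + 12*s^2 + 48*s + 64 = (s + 4)^3.
Partial fraction decomposition gives [4/(s + 4)] + [2/(s + 4)^2] + [(s + 4)^(-3)].
Invert each term: 4/(s + 4) ↔ 4e^(-4t); 2/(s + 4)^2 ↔ 2t·e^(-4t); 1/(s + 4)^3 ↔ (1/2)t^2·e^(-4t).

f(t) = t^2*exp(-4*t)/2 + 2*t*exp(-4*t) + 4*exp(-4*t)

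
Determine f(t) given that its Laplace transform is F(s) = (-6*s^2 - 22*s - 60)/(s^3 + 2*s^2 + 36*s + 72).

f(t) = -2*sin(6*t) - 5*cos(6*t) - exp(-2*t)

Factor the denominator: s^3 + 2*s^2 + 36*s + 72 = (s + 2)*(s^2 + 36).
Partial fraction decomposition gives [-1/(s + 2)] + [-5*s/(s^2 + 36)] + [-12/(s^2 + 36)].
Invert each term: -1/(s + 2) ↔ -e^(-2t); -5·s/(s^2 + 36) ↔ -5cos(6t); -2·6/(s^2 + 36) ↔ -2sin(6t).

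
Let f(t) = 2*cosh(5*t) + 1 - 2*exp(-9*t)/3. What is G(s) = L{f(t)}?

G(s) = 2*s/(s^2 - 25) - 2/(3*(s + 9)) + 1/s

By linearity of the Laplace transform, transform each term separately.
L{1} = 1/s; (-2/3)·[L{e^(-9t)} = 1/(s + 9)]; (2)·[L{cosh(5t)} = s/(s^2 - 25)].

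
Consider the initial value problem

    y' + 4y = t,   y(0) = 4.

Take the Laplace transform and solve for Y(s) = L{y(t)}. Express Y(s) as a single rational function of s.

Y(s) = (4*s^2 + 1)/(s^3 + 4*s^2)

Take the Laplace transform of both sides.
The derivative rules (L{y'} = sY - y(0) = sY - 4) turn the left side into (s + 4)Y - (4).
The right side is L{t} = s^(-2).
So (s + 4)Y = s^(-2) + (4).
Divide through and combine into a single rational function.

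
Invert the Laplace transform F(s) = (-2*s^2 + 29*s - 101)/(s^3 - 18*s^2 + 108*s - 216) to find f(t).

Factor the denominator: s^3 - 18*s^2 + 108*s - 216 = (s - 6)^3.
Partial fraction decomposition gives [-2/(s - 6)] + [5/(s - 6)^2] + [(s - 6)^(-3)].
Invert each term: -2/(s - 6) ↔ -2e^(6t); 5/(s - 6)^2 ↔ 5t·e^(6t); 1/(s - 6)^3 ↔ (1/2)t^2·e^(6t).

f(t) = t^2*exp(6*t)/2 + 5*t*exp(6*t) - 2*exp(6*t)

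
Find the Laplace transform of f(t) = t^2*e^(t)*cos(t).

2*(s - 1)*(s^2 - 2*s - 2)/(s^2 - 2*s + 2)^3

L{cos(t)} = s/(s^2 + 1).
Multiplying by e^(t) shifts s → s - 1, so L{e^(t)*cos(t)} = (s - 1)/((s - 1)^2 + 1).
Then apply L{t^2·g(t)} = (-1)^2 d^2/ds^2[G(s)] with G(s) = (s - 1)/((s - 1)^2 + 1):
differentiating 2 times and applying the sign gives 2*(s - 1)*(s^2 - 2*s - 2)/(s^2 - 2*s + 2)^3.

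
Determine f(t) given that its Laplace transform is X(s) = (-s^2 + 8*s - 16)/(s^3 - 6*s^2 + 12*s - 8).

Factor the denominator: s^3 - 6*s^2 + 12*s - 8 = (s - 2)^3.
Partial fraction decomposition gives [-1/(s - 2)] + [4/(s - 2)^2] + [-4/(s - 2)^3].
Invert each term: -1/(s - 2) ↔ -e^(2t); 4/(s - 2)^2 ↔ 4t·e^(2t); -4/(s - 2)^3 ↔ (-2)t^2·e^(2t).

f(t) = -2*t^2*exp(2*t) + 4*t*exp(2*t) - exp(2*t)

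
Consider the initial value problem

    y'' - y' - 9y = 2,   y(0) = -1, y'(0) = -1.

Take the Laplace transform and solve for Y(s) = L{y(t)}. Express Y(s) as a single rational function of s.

Take the Laplace transform of both sides.
With L{y''} = s^2 Y - s·y(0) - y'(0) and L{y'} = sY - y(0), with y(0) = -1, y'(0) = -1: the LHS transforms to (s^2 - s - 9)Y - (-s).
The right side is L{2} = 2/s.
So (s^2 - s - 9)Y = 2/s + (-s).
Isolate Y and clear denominators.

Y(s) = (-s^2 + 2)/(s^3 - s^2 - 9*s)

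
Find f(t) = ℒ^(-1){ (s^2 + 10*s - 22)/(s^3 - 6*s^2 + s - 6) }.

Factor the denominator: s^3 - 6*s^2 + s - 6 = (s - 6)*(s^2 + 1).
Partial fraction decomposition gives [2/(s - 6)] + [-s/(s^2 + 1)] + [4/(s^2 + 1)].
Invert each term: 2/(s - 6) ↔ 2e^(6t); -1·s/(s^2 + 1) ↔ -cos(t); 4·1/(s^2 + 1) ↔ 4sin(t).

f(t) = 2*exp(6*t) + 4*sin(t) - cos(t)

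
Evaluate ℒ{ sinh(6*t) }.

6/(s^2 - 36)

L{sinh(6t)} = 6/(s^2 - 36).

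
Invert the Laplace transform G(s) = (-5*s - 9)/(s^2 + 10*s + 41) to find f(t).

f(t) = 4*exp(-5*t)*sin(4*t) - 5*exp(-5*t)*cos(4*t)

Complete the square in the denominator: s^2 + 10*s + 41 = (s + 5)^2 + 4^2.
Split the numerator to match: -5*s - 9 = -5·(s + 5) + 4·4.
Invert each term: -5·(s + 5)/((s + 5)^2 + 16) ↔ -5e^(-5t)cos(4t); 4·4/((s + 5)^2 + 16) ↔ 4e^(-5t)sin(4t).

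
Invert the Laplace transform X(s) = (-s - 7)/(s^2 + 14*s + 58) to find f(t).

Rewrite the denominator: s^2 + 14*s + 58 = (s + 7)^2 + 9.
The form in (s + 7) signals a first-shifting-theorem factor e^(-7t).
Since L{cos(3t)} = s/(s^2 + 9), the inverse is exp(-7*t)*cos(3*t), scaled by -1.

f(t) = -exp(-7*t)*cos(3*t)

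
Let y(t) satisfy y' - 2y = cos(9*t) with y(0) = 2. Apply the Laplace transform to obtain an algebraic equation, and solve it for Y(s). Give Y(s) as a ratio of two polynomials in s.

Laplace-transform each side.
With L{y'} = sY - y(0) = sY - 2: the LHS transforms to (s - 2)Y - (2).
The right side is L{cos(9*t)} = s/(s^2 + 81).
So (s - 2)Y = s/(s^2 + 81) + (2).
Isolate Y and clear denominators.

Y(s) = (2*s^2 + s + 162)/(s^3 - 2*s^2 + 81*s - 162)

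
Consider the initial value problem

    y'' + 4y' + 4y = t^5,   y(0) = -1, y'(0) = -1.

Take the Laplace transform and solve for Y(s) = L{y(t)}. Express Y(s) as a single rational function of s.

Y(s) = (-s^7 - 5*s^6 + 120)/(s^8 + 4*s^7 + 4*s^6)

Transform both sides with L{·}.
With L{y''} = s^2 Y - s·y(0) - y'(0) and L{y'} = sY - y(0), with y(0) = -1, y'(0) = -1: the LHS transforms to (s^2 + 4*s + 4)Y - (-s - 5).
The right side is L{t^5} = 120/s^6.
So (s^2 + 4*s + 4)Y = 120/s^6 + (-s - 5).
Divide through and combine into a single rational function.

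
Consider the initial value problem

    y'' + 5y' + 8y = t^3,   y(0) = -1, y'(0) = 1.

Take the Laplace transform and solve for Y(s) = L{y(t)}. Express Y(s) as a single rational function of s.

Y(s) = (-s^5 - 4*s^4 + 6)/(s^6 + 5*s^5 + 8*s^4)

Apply the Laplace transform to the equation.
With L{y''} = s^2 Y - s·y(0) - y'(0) and L{y'} = sY - y(0), with y(0) = -1, y'(0) = 1: the LHS transforms to (s^2 + 5*s + 8)Y - (-s - 4).
The right side is L{t^3} = 6/s^4.
So (s^2 + 5*s + 8)Y = 6/s^4 + (-s - 4).
Solve for Y(s) and write it as one ratio of polynomials.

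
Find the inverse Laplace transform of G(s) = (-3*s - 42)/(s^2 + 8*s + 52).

Complete the square in the denominator: s^2 + 8*s + 52 = (s + 4)^2 + 6^2.
Split the numerator to match: -3*s - 42 = -3·(s + 4) - 5·6.
Invert each term: -3·(s + 4)/((s + 4)^2 + 36) ↔ -3e^(-4t)cos(6t); -5·6/((s + 4)^2 + 36) ↔ -5e^(-4t)sin(6t).

-5*exp(-4*t)*sin(6*t) - 3*exp(-4*t)*cos(6*t)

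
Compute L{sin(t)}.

1/(s^2 + 1)

L{sin(t)} = 1/(s^2 + 1).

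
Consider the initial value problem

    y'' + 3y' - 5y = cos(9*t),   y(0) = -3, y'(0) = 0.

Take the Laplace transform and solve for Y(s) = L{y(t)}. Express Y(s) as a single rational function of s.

Y(s) = (-3*s^3 - 9*s^2 - 242*s - 729)/(s^4 + 3*s^3 + 76*s^2 + 243*s - 405)

Transform both sides with L{·}.
Using L{y''} = s^2 Y - s·y(0) - y'(0) and L{y'} = sY - y(0), with y(0) = -3, y'(0) = 0, the left side becomes (s^2 + 3*s - 5)Y - (-3*s - 9).
The right side is L{cos(9*t)} = s/(s^2 + 81).
So (s^2 + 3*s - 5)Y = s/(s^2 + 81) + (-3*s - 9).
Divide through and combine into a single rational function.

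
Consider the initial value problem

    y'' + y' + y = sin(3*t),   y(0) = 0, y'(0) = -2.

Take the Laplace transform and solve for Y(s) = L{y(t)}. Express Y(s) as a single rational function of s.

Y(s) = (-2*s^2 - 15)/(s^4 + s^3 + 10*s^2 + 9*s + 9)

Take the Laplace transform of both sides.
With L{y''} = s^2 Y - s·y(0) - y'(0) and L{y'} = sY - y(0), with y(0) = 0, y'(0) = -2: the LHS transforms to (s^2 + s + 1)Y - (-2).
The right side is L{sin(3*t)} = 3/(s^2 + 9).
So (s^2 + s + 1)Y = 3/(s^2 + 9) + (-2).
Solve for Y(s) and write it as one ratio of polynomials.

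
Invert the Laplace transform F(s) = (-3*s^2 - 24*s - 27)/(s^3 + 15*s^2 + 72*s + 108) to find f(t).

f(t) = -3*t*exp(-6*t) + 2*exp(-3*t) - 5*exp(-6*t)

Factor the denominator: s^3 + 15*s^2 + 72*s + 108 = (s + 3)*(s + 6)^2.
Partial fraction decomposition gives [-5/(s + 6)] + [-3/(s + 6)^2] + [2/(s + 3)].
Invert each term: -5/(s + 6) ↔ -5e^(-6t); -3/(s + 6)^2 ↔ -3t·e^(-6t); 2/(s + 3) ↔ 2e^(-3t).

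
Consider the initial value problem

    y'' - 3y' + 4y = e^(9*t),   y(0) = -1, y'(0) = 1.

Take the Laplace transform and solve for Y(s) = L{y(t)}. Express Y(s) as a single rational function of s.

Take the Laplace transform of both sides.
Using L{y''} = s^2 Y - s·y(0) - y'(0) and L{y'} = sY - y(0), with y(0) = -1, y'(0) = 1, the left side becomes (s^2 - 3*s + 4)Y - (-s + 4).
The right side is L{e^(9*t)} = 1/(s - 9).
So (s^2 - 3*s + 4)Y = 1/(s - 9) + (-s + 4).
Solve for Y(s) and write it as one ratio of polynomials.

Y(s) = (-s^2 + 13*s - 35)/(s^3 - 12*s^2 + 31*s - 36)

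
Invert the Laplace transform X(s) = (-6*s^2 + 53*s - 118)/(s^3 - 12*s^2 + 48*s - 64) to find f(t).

Factor the denominator: s^3 - 12*s^2 + 48*s - 64 = (s - 4)^3.
Partial fraction decomposition gives [-6/(s - 4)] + [5/(s - 4)^2] + [-2/(s - 4)^3].
Invert each term: -6/(s - 4) ↔ -6e^(4t); 5/(s - 4)^2 ↔ 5t·e^(4t); -2/(s - 4)^3 ↔ (-1)t^2·e^(4t).

f(t) = -t^2*exp(4*t) + 5*t*exp(4*t) - 6*exp(4*t)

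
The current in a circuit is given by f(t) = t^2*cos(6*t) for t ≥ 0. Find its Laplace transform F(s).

F(s) = 2*s*(s^2 - 108)/(s^2 + 36)^3

L{cos(6t)} = s/(s^2 + 36).
Then apply L{t^2·g(t)} = (-1)^2 d^2/ds^2[G(s)] with G(s) = s/(s^2 + 36):
differentiating 2 times and applying the sign gives 2*s*(s^2 - 108)/(s^2 + 36)^3.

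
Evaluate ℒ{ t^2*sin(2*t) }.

4*(3*s^2 - 4)/(s^2 + 4)^3

L{sin(2t)} = 2/(s^2 + 4).
Then apply L{t^2·g(t)} = (-1)^2 d^2/ds^2[G(s)] with G(s) = 2/(s^2 + 4):
differentiating 2 times and applying the sign gives 4*(3*s^2 - 4)/(s^2 + 4)^3.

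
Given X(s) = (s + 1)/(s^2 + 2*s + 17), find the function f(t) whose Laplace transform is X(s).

Rewrite the denominator: s^2 + 2*s + 17 = (s + 1)^2 + 16.
The form in (s + 1) signals a first-shifting-theorem factor e^(-t).
Since L{cos(4t)} = s/(s^2 + 16), the inverse is e^(-t)*cos(4*t).

f(t) = exp(-t)*cos(4*t)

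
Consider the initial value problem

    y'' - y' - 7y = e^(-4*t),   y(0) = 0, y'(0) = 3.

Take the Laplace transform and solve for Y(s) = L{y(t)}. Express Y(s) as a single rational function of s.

Y(s) = (3*s + 13)/(s^3 + 3*s^2 - 11*s - 28)

Transform both sides with L{·}.
The derivative rules (L{y''} = s^2 Y - s·y(0) - y'(0) and L{y'} = sY - y(0), with y(0) = 0, y'(0) = 3) turn the left side into (s^2 - s - 7)Y - (3).
The right side is L{e^(-4*t)} = 1/(s + 4).
So (s^2 - s - 7)Y = 1/(s + 4) + (3).
Divide through and combine into a single rational function.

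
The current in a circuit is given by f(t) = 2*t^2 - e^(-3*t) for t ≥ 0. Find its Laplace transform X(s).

X(s) = -1/(s + 3) + 4/s^3

The transform is linear, so treat each term independently.
(2)·[L{t^2} = 2!/s^3 = 2/s^3]; (-1)·[L{e^(-3t)} = 1/(s + 3)].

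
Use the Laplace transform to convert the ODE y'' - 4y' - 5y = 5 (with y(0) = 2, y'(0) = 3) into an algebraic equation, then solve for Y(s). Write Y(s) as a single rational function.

Y(s) = (2*s^2 - 5*s + 5)/(s^3 - 4*s^2 - 5*s)

Take the Laplace transform of both sides.
With L{y''} = s^2 Y - s·y(0) - y'(0) and L{y'} = sY - y(0), with y(0) = 2, y'(0) = 3: the LHS transforms to (s^2 - 4*s - 5)Y - (2*s - 5).
The right side is L{5} = 5/s.
So (s^2 - 4*s - 5)Y = 5/s + (2*s - 5).
Isolate Y and clear denominators.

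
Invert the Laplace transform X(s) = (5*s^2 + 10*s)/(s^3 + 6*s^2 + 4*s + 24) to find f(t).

f(t) = -sin(2*t) + 2*cos(2*t) + 3*exp(-6*t)

Factor the denominator: s^3 + 6*s^2 + 4*s + 24 = (s + 6)*(s^2 + 4).
Partial fraction decomposition gives [3/(s + 6)] + [2*s/(s^2 + 4)] + [-2/(s^2 + 4)].
Invert each term: 3/(s + 6) ↔ 3e^(-6t); 2·s/(s^2 + 4) ↔ 2cos(2t); -1·2/(s^2 + 4) ↔ -sin(2t).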